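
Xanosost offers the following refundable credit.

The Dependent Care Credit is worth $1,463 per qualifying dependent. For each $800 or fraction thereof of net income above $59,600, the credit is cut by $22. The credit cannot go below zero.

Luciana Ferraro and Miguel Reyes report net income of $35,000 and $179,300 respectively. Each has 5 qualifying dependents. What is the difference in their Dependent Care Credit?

$3,300

Luciana ($35,000): Dependent Care Credit: base = 5 × $1,463 = $7,315. $35,000 is at or below the $59,600 threshold, so the full $7,315 applies.
Miguel ($179,300): Dependent Care Credit: base = 5 × $1,463 = $7,315. income exceeds $59,600 by $119,700, which is 150 full-or-partial $800 increments; reduction = 150 × $22 = $3,300, leaving $4,015.
Difference: |$7,315 − $4,015| = $3,300.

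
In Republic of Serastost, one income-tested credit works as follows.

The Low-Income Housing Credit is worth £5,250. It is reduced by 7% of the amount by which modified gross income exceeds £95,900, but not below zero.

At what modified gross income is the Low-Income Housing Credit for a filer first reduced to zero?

The credit falls by 7% of each pound above £95,900, so it reaches zero when the excess is £5,250 / 7% = £75,000: income = £95,900 + £75,000 = £170,900.

£170,900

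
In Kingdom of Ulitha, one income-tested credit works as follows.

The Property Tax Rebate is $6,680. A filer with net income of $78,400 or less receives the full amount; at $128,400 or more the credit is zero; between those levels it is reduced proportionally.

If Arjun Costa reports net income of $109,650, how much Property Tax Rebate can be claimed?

$2,505

Property Tax Rebate: $109,650 is $31,250 into a $50,000 phase-out range, leaving 18,750/50,000 of the credit: $6,680 × 18,750/50,000 = $2,505.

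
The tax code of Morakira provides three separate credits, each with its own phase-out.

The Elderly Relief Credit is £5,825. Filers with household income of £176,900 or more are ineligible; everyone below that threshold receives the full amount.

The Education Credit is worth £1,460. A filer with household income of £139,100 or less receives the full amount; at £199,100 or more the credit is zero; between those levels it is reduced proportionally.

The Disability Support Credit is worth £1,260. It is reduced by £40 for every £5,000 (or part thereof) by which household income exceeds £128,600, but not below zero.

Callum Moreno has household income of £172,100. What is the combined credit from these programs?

£7,382

Elderly Relief Credit: £172,100 is below the £176,900 cutoff, so the full £5,825 applies.
Education Credit: £172,100 is £33,000 into a £60,000 phase-out range, leaving 27,000/60,000 of the credit: £1,460 × 27,000/60,000 = £657.
Disability Support Credit: income exceeds £128,600 by £43,500, which is 9 full-or-partial £5,000 increments; reduction = 9 × £40 = £360, leaving £900.
Total: £5,825 + £657 + £900 = £7,382.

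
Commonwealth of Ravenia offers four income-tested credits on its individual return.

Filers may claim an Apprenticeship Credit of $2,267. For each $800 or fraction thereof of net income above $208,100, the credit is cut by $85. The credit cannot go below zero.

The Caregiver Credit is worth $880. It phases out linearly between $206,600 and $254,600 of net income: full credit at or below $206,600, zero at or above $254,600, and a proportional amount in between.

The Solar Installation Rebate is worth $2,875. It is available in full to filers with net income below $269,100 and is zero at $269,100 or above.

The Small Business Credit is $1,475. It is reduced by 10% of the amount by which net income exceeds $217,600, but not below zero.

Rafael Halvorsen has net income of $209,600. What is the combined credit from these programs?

$7,272

Apprenticeship Credit: income exceeds $208,100 by $1,500, which is 2 full-or-partial $800 increments; reduction = 2 × $85 = $170, leaving $2,097.
Caregiver Credit: $209,600 is $3,000 into a $48,000 phase-out range, leaving 45,000/48,000 of the credit: $880 × 45,000/48,000 = $825.
Solar Installation Rebate: $209,600 is below the $269,100 cutoff, so the full $2,875 applies.
Small Business Credit: $209,600 is at or below the $217,600 threshold, so the full $1,475 applies.
Total: $2,097 + $825 + $2,875 + $1,475 = $7,272.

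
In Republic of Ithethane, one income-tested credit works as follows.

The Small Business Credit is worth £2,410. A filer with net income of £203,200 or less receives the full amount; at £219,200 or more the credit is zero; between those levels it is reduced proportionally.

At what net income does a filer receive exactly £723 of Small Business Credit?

£723 is 723/2,410 of the full £2,410, so 1,687/2,410 of the £16,000 range has been used: income = £203,200 + £16,000 × 1,687/2,410 = £214,400.

£214,400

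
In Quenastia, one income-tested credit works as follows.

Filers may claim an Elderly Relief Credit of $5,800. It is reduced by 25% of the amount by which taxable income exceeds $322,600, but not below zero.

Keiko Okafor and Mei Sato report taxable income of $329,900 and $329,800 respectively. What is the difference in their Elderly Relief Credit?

$25

Keiko ($329,900): Elderly Relief Credit: 25% of the $7,300 excess over $322,600 is $1,825; credit = $5,800 − $1,825 = $3,975.
Mei ($329,800): Elderly Relief Credit: 25% of the $7,200 excess over $322,600 is $1,800; credit = $5,800 − $1,800 = $4,000.
Difference: |$3,975 − $4,000| = $25.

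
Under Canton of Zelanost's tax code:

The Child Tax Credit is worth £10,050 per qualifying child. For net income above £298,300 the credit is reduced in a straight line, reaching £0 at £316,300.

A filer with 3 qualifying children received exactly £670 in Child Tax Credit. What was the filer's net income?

£315,900

Full credit = 3 × £10,050 = £30,150.
£670 is 670/30,150 of the full £30,150, so 29,480/30,150 of the £18,000 range has been used: income = £298,300 + £18,000 × 29,480/30,150 = £315,900.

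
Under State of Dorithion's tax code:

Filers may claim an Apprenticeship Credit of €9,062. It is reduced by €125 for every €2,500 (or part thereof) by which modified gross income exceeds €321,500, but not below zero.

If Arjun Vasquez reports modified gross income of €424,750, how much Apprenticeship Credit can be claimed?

€3,812

Apprenticeship Credit: income exceeds €321,500 by €103,250, which is 42 full-or-partial €2,500 increments; reduction = 42 × €125 = €5,250, leaving €3,812.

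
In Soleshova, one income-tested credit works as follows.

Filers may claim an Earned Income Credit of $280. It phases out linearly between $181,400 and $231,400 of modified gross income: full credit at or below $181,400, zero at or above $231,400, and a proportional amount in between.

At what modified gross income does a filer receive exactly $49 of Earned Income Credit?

$49 is 49/280 of the full $280, so 231/280 of the $50,000 range has been used: income = $181,400 + $50,000 × 231/280 = $222,650.

$222,650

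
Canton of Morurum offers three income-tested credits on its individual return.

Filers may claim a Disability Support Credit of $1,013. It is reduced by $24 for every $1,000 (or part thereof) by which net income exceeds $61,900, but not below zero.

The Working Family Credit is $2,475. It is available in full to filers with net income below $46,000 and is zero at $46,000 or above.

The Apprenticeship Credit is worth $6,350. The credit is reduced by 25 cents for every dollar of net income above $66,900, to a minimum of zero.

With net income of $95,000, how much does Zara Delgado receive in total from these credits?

$197

Disability Support Credit: income exceeds $61,900 by $33,100, which is 34 full-or-partial $1,000 increments; reduction = 34 × $24 = $816, leaving $197.
Working Family Credit: $95,000 meets or exceeds the $46,000 cutoff, so the credit is $0.
Apprenticeship Credit: 25% of the $28,100 excess over $66,900 is $7,025 ≥ base, so the credit is $0.
Total: $197 + $0 + $0 = $197.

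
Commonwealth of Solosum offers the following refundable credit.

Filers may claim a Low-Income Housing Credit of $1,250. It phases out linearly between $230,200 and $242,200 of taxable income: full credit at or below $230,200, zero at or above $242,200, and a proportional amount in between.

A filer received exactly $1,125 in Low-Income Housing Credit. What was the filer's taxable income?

$231,400

$1,125 is 1,125/1,250 of the full $1,250, so 125/1,250 of the $12,000 range has been used: income = $230,200 + $12,000 × 125/1,250 = $231,400.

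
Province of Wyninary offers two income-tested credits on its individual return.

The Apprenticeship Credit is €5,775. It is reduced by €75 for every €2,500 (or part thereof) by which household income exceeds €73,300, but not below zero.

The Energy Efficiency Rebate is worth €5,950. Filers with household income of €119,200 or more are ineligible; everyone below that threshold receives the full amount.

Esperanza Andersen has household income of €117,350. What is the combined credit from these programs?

Apprenticeship Credit: income exceeds €73,300 by €44,050, which is 18 full-or-partial €2,500 increments; reduction = 18 × €75 = €1,350, leaving €4,425.
Energy Efficiency Rebate: €117,350 is below the €119,200 cutoff, so the full €5,950 applies.
Total: €4,425 + €5,950 = €10,375.

€10,375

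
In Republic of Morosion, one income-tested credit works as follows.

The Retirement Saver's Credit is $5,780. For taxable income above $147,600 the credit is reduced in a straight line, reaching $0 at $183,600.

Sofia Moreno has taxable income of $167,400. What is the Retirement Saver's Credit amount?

Retirement Saver's Credit: $167,400 is $19,800 into a $36,000 phase-out range, leaving 16,200/36,000 of the credit: $5,780 × 16,200/36,000 = $2,601.

$2,601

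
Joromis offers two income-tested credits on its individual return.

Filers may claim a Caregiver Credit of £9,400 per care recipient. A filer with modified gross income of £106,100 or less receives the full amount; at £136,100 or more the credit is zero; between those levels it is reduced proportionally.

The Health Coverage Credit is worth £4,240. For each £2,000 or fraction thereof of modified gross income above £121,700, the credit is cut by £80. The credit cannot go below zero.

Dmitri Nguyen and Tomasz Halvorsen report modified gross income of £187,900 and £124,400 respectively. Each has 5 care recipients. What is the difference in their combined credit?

Dmitri (£187,900): Caregiver Credit: base = 5 × £9,400 = £47,000. £187,900 is at or above £136,100, so the credit is £0. Health Coverage Credit: income exceeds £121,700 by £66,200, which is 34 full-or-partial £2,000 increments; reduction = 34 × £80 = £2,720, leaving £1,520. total £0 + £1,520 = £1,520
Tomasz (£124,400): Caregiver Credit: base = 5 × £9,400 = £47,000. £124,400 is £18,300 into a £30,000 phase-out range, leaving 11,700/30,000 of the credit: £47,000 × 11,700/30,000 = £18,330. Health Coverage Credit: income exceeds £121,700 by £2,700, which is 2 full-or-partial £2,000 increments; reduction = 2 × £80 = £160, leaving £4,080. total £18,330 + £4,080 = £22,410
Difference: |£1,520 − £22,410| = £20,890.

£20,890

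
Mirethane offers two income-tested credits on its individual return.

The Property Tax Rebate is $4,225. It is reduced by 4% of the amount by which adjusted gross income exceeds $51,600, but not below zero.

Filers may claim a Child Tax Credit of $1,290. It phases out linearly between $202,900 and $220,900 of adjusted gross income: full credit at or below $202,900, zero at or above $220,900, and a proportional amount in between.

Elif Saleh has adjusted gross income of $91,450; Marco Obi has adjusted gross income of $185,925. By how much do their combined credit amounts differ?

Elif ($91,450): Property Tax Rebate: 4% of the $39,850 excess over $51,600 is $1,594; credit = $4,225 − $1,594 = $2,631. Child Tax Credit: $91,450 is at or below the $202,900 threshold, so the full $1,290 applies. total $2,631 + $1,290 = $3,921
Marco ($185,925): Property Tax Rebate: 4% of the $134,325 excess over $51,600 is $5,373 ≥ base, so the credit is $0. Child Tax Credit: $185,925 is at or below the $202,900 threshold, so the full $1,290 applies. total $0 + $1,290 = $1,290
Difference: |$3,921 − $1,290| = $2,631.

$2,631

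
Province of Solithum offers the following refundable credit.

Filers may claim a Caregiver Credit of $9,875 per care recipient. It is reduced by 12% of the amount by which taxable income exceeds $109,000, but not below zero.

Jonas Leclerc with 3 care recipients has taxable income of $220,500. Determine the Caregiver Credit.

$16,245

Caregiver Credit: base = 3 × $9,875 = $29,625. 12% of the $111,500 excess over $109,000 is $13,380; credit = $29,625 − $13,380 = $16,245.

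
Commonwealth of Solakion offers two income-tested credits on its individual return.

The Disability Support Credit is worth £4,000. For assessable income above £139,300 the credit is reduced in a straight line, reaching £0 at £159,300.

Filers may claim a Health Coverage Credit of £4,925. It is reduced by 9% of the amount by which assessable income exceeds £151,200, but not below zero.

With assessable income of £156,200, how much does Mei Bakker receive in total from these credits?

£5,095

Disability Support Credit: £156,200 is £16,900 into a £20,000 phase-out range, leaving 3,100/20,000 of the credit: £4,000 × 3,100/20,000 = £620.
Health Coverage Credit: 9% of the £5,000 excess over £151,200 is £450; credit = £4,925 − £450 = £4,475.
Total: £620 + £4,475 = £5,095.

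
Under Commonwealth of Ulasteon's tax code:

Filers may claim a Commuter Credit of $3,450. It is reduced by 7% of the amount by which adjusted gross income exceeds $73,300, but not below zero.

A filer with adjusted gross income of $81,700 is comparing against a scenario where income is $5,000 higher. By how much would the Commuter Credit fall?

At $81,700 — 7% of the $8,400 excess over $73,300 is $588; credit = $3,450 − $588 = $2,862.
At $86,700 — 7% of the $13,400 excess over $73,300 is $938; credit = $3,450 − $938 = $2,512.
Lost: $2,862 − $2,512 = $350.

$350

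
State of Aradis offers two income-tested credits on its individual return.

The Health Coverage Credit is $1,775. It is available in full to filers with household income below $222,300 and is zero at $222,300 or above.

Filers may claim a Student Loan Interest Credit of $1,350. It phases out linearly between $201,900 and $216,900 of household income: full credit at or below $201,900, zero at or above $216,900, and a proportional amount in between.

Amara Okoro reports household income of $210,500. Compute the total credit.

$2,351

Health Coverage Credit: $210,500 is below the $222,300 cutoff, so the full $1,775 applies.
Student Loan Interest Credit: $210,500 is $8,600 into a $15,000 phase-out range, leaving 6,400/15,000 of the credit: $1,350 × 6,400/15,000 = $576.
Total: $1,775 + $576 = $2,351.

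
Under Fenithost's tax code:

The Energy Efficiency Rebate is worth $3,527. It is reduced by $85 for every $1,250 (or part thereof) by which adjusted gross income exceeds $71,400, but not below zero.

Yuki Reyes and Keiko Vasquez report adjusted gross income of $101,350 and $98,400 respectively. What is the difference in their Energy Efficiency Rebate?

$170

Yuki ($101,350): Energy Efficiency Rebate: income exceeds $71,400 by $29,950, which is 24 full-or-partial $1,250 increments; reduction = 24 × $85 = $2,040, leaving $1,487.
Keiko ($98,400): Energy Efficiency Rebate: income exceeds $71,400 by $27,000, which is 22 full-or-partial $1,250 increments; reduction = 22 × $85 = $1,870, leaving $1,657.
Difference: |$1,487 − $1,657| = $170.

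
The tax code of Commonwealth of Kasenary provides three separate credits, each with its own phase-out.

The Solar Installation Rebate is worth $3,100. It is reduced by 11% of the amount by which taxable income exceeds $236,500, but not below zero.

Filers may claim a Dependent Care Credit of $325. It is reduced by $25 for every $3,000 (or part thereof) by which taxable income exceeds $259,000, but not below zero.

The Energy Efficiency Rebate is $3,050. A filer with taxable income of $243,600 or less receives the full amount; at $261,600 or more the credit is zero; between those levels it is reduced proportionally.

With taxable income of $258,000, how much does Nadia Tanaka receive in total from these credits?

Solar Installation Rebate: 11% of the $21,500 excess over $236,500 is $2,365; credit = $3,100 − $2,365 = $735.
Dependent Care Credit: $258,000 is at or below the $259,000 threshold, so the full $325 applies.
Energy Efficiency Rebate: $258,000 is $14,400 into a $18,000 phase-out range, leaving 3,600/18,000 of the credit: $3,050 × 3,600/18,000 = $610.
Total: $735 + $325 + $610 = $1,670.

$1,670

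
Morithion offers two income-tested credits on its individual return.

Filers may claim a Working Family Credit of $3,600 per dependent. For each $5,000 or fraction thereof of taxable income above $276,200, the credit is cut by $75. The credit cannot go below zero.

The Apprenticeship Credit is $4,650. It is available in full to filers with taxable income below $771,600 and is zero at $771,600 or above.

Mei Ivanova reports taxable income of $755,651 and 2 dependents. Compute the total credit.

$4,650

Working Family Credit: base = 2 × $3,600 = $7,200. income exceeds $276,200 by $479,451 → 96 increments × $75 = $7,200 ≥ base, so the credit is $0.
Apprenticeship Credit: $755,651 is below the $771,600 cutoff, so the full $4,650 applies.
Total: $0 + $4,650 = $4,650.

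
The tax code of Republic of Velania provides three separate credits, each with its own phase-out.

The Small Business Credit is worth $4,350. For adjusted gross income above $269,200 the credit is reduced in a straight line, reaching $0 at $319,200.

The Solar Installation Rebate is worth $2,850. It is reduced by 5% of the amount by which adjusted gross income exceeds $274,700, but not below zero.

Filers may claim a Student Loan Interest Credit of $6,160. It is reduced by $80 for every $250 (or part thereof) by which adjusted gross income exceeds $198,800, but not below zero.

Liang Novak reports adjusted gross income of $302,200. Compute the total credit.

$2,954

Small Business Credit: $302,200 is $33,000 into a $50,000 phase-out range, leaving 17,000/50,000 of the credit: $4,350 × 17,000/50,000 = $1,479.
Solar Installation Rebate: 5% of the $27,500 excess over $274,700 is $1,375; credit = $2,850 − $1,375 = $1,475.
Student Loan Interest Credit: income exceeds $198,800 by $103,400 → 414 increments × $80 = $33,120 ≥ base, so the credit is $0.
Total: $1,479 + $1,475 + $0 = $2,954.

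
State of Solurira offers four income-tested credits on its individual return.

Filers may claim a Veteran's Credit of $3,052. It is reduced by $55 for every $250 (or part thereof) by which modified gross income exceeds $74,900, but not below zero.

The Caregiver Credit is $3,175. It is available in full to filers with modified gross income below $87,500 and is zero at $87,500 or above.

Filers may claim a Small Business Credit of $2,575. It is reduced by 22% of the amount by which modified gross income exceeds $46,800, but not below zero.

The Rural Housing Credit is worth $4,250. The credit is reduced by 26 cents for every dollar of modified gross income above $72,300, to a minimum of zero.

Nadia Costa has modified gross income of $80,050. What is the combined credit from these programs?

Veteran's Credit: income exceeds $74,900 by $5,150, which is 21 full-or-partial $250 increments; reduction = 21 × $55 = $1,155, leaving $1,897.
Caregiver Credit: $80,050 is below the $87,500 cutoff, so the full $3,175 applies.
Small Business Credit: 22% of the $33,250 excess over $46,800 is $7,315 ≥ base, so the credit is $0.
Rural Housing Credit: 26% of the $7,750 excess over $72,300 is $2,015; credit = $4,250 − $2,015 = $2,235.
Total: $1,897 + $3,175 + $0 + $2,235 = $7,307.

$7,307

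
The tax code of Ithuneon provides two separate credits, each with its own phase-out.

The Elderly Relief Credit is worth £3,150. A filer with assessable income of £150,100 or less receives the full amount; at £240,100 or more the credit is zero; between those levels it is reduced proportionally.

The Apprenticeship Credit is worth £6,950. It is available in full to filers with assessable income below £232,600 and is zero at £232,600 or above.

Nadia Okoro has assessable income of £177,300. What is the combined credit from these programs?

Elderly Relief Credit: £177,300 is £27,200 into a £90,000 phase-out range, leaving 62,800/90,000 of the credit: £3,150 × 62,800/90,000 = £2,198.
Apprenticeship Credit: £177,300 is below the £232,600 cutoff, so the full £6,950 applies.
Total: £2,198 + £6,950 = £9,148.

£9,148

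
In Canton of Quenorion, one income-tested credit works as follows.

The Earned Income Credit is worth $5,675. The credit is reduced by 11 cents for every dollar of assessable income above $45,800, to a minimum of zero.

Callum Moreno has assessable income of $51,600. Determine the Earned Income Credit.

Earned Income Credit: 11% of the $5,800 excess over $45,800 is $638; credit = $5,675 − $638 = $5,037.

$5,037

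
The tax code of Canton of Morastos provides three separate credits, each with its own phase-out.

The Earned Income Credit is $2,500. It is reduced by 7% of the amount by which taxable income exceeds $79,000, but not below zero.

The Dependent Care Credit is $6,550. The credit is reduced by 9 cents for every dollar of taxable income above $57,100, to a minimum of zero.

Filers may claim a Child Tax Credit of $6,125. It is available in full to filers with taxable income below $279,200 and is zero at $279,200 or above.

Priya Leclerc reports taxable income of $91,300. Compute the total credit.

Earned Income Credit: 7% of the $12,300 excess over $79,000 is $861; credit = $2,500 − $861 = $1,639.
Dependent Care Credit: 9% of the $34,200 excess over $57,100 is $3,078; credit = $6,550 − $3,078 = $3,472.
Child Tax Credit: $91,300 is below the $279,200 cutoff, so the full $6,125 applies.
Total: $1,639 + $3,472 + $6,125 = $11,236.

$11,236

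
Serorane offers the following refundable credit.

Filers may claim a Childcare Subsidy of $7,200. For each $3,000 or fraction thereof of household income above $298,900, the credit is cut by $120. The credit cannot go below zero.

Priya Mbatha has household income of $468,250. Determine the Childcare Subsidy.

$360

Childcare Subsidy: income exceeds $298,900 by $169,350, which is 57 full-or-partial $3,000 increments; reduction = 57 × $120 = $6,840, leaving $360.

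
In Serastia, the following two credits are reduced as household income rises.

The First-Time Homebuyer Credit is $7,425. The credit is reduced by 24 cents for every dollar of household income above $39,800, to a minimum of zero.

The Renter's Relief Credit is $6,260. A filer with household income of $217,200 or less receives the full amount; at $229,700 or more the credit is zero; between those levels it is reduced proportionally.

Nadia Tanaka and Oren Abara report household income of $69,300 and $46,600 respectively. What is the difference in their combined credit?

Nadia ($69,300): First-Time Homebuyer Credit: 24% of the $29,500 excess over $39,800 is $7,080; credit = $7,425 − $7,080 = $345. Renter's Relief Credit: $69,300 is at or below the $217,200 threshold, so the full $6,260 applies. total $345 + $6,260 = $6,605
Oren ($46,600): First-Time Homebuyer Credit: 24% of the $6,800 excess over $39,800 is $1,632; credit = $7,425 − $1,632 = $5,793. Renter's Relief Credit: $46,600 is at or below the $217,200 threshold, so the full $6,260 applies. total $5,793 + $6,260 = $12,053
Difference: |$6,605 − $12,053| = $5,448.

$5,448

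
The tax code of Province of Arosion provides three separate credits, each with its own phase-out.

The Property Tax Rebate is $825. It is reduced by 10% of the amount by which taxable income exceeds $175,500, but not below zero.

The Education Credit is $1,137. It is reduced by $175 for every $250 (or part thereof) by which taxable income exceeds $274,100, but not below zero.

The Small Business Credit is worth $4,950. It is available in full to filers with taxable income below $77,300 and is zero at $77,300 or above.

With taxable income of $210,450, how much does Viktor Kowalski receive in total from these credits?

$1,137

Property Tax Rebate: 10% of the $34,950 excess over $175,500 is $3,495 ≥ base, so the credit is $0.
Education Credit: $210,450 is at or below the $274,100 threshold, so the full $1,137 applies.
Small Business Credit: $210,450 meets or exceeds the $77,300 cutoff, so the credit is $0.
Total: $0 + $1,137 + $0 = $1,137.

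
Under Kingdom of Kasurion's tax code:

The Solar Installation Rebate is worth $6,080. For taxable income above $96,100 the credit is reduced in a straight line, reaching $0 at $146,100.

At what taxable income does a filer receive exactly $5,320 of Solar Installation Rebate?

$102,350

$5,320 is 5,320/6,080 of the full $6,080, so 760/6,080 of the $50,000 range has been used: income = $96,100 + $50,000 × 760/6,080 = $102,350.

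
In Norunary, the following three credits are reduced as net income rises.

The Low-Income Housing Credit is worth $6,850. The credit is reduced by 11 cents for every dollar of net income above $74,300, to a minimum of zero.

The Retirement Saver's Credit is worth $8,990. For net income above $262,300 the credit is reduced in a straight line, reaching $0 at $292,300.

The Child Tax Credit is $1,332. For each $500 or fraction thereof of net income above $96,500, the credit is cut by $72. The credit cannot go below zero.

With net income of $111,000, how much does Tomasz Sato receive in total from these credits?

$11,803

Low-Income Housing Credit: 11% of the $36,700 excess over $74,300 is $4,037; credit = $6,850 − $4,037 = $2,813.
Retirement Saver's Credit: $111,000 is at or below the $262,300 threshold, so the full $8,990 applies.
Child Tax Credit: income exceeds $96,500 by $14,500 → 29 increments × $72 = $2,088 ≥ base, so the credit is $0.
Total: $2,813 + $8,990 + $0 = $11,803.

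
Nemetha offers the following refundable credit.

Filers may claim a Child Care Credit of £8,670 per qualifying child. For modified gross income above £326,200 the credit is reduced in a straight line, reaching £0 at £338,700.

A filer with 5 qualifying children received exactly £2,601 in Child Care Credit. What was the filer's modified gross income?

Full credit = 5 × £8,670 = £43,350.
£2,601 is 2,601/43,350 of the full £43,350, so 40,749/43,350 of the £12,500 range has been used: income = £326,200 + £12,500 × 40,749/43,350 = £337,950.

£337,950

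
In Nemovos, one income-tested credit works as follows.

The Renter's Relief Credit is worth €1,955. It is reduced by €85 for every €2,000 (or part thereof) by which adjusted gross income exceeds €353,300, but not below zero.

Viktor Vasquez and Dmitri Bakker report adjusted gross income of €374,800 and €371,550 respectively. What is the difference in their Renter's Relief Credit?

Viktor (€374,800): Renter's Relief Credit: income exceeds €353,300 by €21,500, which is 11 full-or-partial €2,000 increments; reduction = 11 × €85 = €935, leaving €1,020.
Dmitri (€371,550): Renter's Relief Credit: income exceeds €353,300 by €18,250, which is 10 full-or-partial €2,000 increments; reduction = 10 × €85 = €850, leaving €1,105.
Difference: |€1,020 − €1,105| = €85.

€85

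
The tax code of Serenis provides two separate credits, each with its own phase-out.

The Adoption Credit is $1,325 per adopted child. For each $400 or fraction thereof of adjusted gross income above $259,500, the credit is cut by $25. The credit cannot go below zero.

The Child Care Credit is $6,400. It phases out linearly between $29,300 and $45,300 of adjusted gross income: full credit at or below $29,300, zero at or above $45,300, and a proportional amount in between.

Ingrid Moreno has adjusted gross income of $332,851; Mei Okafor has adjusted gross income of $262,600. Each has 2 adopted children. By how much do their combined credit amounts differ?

Ingrid ($332,851): Adoption Credit: base = 2 × $1,325 = $2,650. income exceeds $259,500 by $73,351 → 184 increments × $25 = $4,600 ≥ base, so the credit is $0. Child Care Credit: $332,851 is at or above $45,300, so the credit is $0. total $0 + $0 = $0
Mei ($262,600): Adoption Credit: base = 2 × $1,325 = $2,650. income exceeds $259,500 by $3,100, which is 8 full-or-partial $400 increments; reduction = 8 × $25 = $200, leaving $2,450. Child Care Credit: $262,600 is at or above $45,300, so the credit is $0. total $2,450 + $0 = $2,450
Difference: |$0 − $2,450| = $2,450.

$2,450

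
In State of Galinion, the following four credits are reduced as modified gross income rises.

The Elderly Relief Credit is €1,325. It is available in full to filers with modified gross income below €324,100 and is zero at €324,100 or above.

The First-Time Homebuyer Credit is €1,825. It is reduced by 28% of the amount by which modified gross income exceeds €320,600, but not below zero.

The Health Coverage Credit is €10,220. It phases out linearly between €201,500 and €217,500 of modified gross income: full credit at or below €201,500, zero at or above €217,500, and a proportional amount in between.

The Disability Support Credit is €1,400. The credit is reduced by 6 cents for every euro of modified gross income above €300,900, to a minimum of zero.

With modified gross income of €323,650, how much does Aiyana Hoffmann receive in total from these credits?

€2,331

Elderly Relief Credit: €323,650 is below the €324,100 cutoff, so the full €1,325 applies.
First-Time Homebuyer Credit: 28% of the €3,050 excess over €320,600 is €854; credit = €1,825 − €854 = €971.
Health Coverage Credit: €323,650 is at or above €217,500, so the credit is €0.
Disability Support Credit: 6% of the €22,750 excess over €300,900 is €1,365; credit = €1,400 − €1,365 = €35.
Total: €1,325 + €971 + €0 + €35 = €2,331.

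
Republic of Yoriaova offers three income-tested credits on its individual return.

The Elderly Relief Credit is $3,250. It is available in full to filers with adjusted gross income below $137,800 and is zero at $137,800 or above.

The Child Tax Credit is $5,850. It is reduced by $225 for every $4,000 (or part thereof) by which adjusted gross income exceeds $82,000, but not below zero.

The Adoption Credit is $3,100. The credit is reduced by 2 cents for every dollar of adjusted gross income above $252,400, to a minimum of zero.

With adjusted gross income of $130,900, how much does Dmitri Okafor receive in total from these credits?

$9,275

Elderly Relief Credit: $130,900 is below the $137,800 cutoff, so the full $3,250 applies.
Child Tax Credit: income exceeds $82,000 by $48,900, which is 13 full-or-partial $4,000 increments; reduction = 13 × $225 = $2,925, leaving $2,925.
Adoption Credit: $130,900 is at or below the $252,400 threshold, so the full $3,100 applies.
Total: $3,250 + $2,925 + $3,100 = $9,275.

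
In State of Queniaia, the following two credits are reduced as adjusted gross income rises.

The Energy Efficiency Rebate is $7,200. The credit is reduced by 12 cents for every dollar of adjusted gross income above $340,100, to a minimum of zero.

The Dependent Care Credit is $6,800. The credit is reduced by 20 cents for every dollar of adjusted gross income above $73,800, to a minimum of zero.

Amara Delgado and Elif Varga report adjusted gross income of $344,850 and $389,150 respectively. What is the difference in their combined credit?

Amara ($344,850): Energy Efficiency Rebate: 12% of the $4,750 excess over $340,100 is $570; credit = $7,200 − $570 = $6,630. Dependent Care Credit: 20% of the $271,050 excess over $73,800 is $54,210 ≥ base, so the credit is $0. total $6,630 + $0 = $6,630
Elif ($389,150): Energy Efficiency Rebate: 12% of the $49,050 excess over $340,100 is $5,886; credit = $7,200 − $5,886 = $1,314. Dependent Care Credit: 20% of the $315,350 excess over $73,800 is $63,070 ≥ base, so the credit is $0. total $1,314 + $0 = $1,314
Difference: |$6,630 − $1,314| = $5,316.

$5,316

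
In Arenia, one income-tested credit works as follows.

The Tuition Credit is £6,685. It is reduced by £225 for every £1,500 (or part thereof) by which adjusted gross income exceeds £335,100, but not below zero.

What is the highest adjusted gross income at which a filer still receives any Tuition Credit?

After 29 increments the reduction is 29 × £225 = £6,525, leaving £160; one more increment wipes it out. Increment 29 ends at excess 29 × £1,500 = £43,500, so the highest qualifying income is £335,100 + £43,500 = £378,600.

£378,600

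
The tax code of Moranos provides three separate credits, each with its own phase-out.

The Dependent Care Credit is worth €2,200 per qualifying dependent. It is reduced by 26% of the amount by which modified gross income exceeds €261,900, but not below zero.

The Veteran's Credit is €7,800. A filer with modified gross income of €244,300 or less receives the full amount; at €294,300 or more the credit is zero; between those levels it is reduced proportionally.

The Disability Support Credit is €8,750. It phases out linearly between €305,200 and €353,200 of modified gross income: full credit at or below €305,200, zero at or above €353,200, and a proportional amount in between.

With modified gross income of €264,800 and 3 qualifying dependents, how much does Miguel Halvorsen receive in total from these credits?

€19,198

Dependent Care Credit: base = 3 × €2,200 = €6,600. 26% of the €2,900 excess over €261,900 is €754; credit = €6,600 − €754 = €5,846.
Veteran's Credit: €264,800 is €20,500 into a €50,000 phase-out range, leaving 29,500/50,000 of the credit: €7,800 × 29,500/50,000 = €4,602.
Disability Support Credit: €264,800 is at or below the €305,200 threshold, so the full €8,750 applies.
Total: €5,846 + €4,602 + €8,750 = €19,198.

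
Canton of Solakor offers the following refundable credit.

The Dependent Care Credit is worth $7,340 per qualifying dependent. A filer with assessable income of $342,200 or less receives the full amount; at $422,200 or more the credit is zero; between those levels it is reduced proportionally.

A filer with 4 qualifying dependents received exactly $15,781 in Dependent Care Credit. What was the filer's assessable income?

Full credit = 4 × $7,340 = $29,360.
$15,781 is 15,781/29,360 of the full $29,360, so 13,579/29,360 of the $80,000 range has been used: income = $342,200 + $80,000 × 13,579/29,360 = $379,200.

$379,200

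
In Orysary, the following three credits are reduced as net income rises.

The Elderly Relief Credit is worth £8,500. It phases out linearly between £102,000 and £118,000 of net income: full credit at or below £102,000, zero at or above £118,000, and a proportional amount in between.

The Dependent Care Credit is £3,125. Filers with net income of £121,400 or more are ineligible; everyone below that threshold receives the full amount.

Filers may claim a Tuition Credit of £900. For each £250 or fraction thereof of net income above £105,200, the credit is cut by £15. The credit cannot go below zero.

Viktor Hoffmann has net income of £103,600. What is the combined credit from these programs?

Elderly Relief Credit: £103,600 is £1,600 into a £16,000 phase-out range, leaving 14,400/16,000 of the credit: £8,500 × 14,400/16,000 = £7,650.
Dependent Care Credit: £103,600 is below the £121,400 cutoff, so the full £3,125 applies.
Tuition Credit: £103,600 is at or below the £105,200 threshold, so the full £900 applies.
Total: £7,650 + £3,125 + £900 = £11,675.

£11,675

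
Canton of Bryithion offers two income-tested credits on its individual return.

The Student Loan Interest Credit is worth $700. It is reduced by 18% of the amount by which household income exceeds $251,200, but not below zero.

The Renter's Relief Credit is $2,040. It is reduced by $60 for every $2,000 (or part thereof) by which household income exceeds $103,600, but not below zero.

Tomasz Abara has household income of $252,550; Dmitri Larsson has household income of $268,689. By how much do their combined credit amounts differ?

Tomasz ($252,550): Student Loan Interest Credit: 18% of the $1,350 excess over $251,200 is $243; credit = $700 − $243 = $457. Renter's Relief Credit: income exceeds $103,600 by $148,950 → 75 increments × $60 = $4,500 ≥ base, so the credit is $0. total $457 + $0 = $457
Dmitri ($268,689): Student Loan Interest Credit: 18% of the $17,489 excess over $251,200 is $3,148.02 ≥ base, so the credit is $0. Renter's Relief Credit: income exceeds $103,600 by $165,089 → 83 increments × $60 = $4,980 ≥ base, so the credit is $0. total $0 + $0 = $0
Difference: |$457 − $0| = $457.

$457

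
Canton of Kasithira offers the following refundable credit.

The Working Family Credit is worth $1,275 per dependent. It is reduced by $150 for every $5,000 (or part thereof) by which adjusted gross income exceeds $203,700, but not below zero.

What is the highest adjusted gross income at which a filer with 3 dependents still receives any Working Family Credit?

$328,700

Full credit = 3 × $1,275 = $3,825.
After 25 increments the reduction is 25 × $150 = $3,750, leaving $75; one more increment wipes it out. Increment 25 ends at excess 25 × $5,000 = $125,000, so the highest qualifying income is $203,700 + $125,000 = $328,700.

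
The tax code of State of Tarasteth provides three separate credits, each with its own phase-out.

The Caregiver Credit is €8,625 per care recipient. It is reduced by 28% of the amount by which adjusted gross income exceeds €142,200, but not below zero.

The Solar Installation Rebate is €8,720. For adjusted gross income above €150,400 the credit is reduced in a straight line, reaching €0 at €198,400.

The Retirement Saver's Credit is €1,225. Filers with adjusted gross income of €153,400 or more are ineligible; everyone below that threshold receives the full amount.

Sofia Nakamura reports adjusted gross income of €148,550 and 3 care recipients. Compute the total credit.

Caregiver Credit: base = 3 × €8,625 = €25,875. 28% of the €6,350 excess over €142,200 is €1,778; credit = €25,875 − €1,778 = €24,097.
Solar Installation Rebate: €148,550 is at or below the €150,400 threshold, so the full €8,720 applies.
Retirement Saver's Credit: €148,550 is below the €153,400 cutoff, so the full €1,225 applies.
Total: €24,097 + €8,720 + €1,225 = €34,042.

€34,042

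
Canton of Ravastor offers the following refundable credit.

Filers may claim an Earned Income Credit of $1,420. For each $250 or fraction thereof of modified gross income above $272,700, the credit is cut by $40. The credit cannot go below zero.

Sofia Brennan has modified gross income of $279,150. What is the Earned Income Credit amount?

$380

Earned Income Credit: income exceeds $272,700 by $6,450, which is 26 full-or-partial $250 increments; reduction = 26 × $40 = $1,040, leaving $380.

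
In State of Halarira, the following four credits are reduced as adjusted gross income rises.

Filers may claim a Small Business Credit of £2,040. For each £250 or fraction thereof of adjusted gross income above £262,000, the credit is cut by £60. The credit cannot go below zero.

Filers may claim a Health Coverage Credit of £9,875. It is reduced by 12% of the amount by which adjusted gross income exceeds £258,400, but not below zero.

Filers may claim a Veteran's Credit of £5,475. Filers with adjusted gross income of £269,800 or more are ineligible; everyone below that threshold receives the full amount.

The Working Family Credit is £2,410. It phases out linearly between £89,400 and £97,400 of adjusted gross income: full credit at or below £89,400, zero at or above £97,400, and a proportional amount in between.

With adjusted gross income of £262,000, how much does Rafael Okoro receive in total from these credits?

£16,958

Small Business Credit: £262,000 is at or below the £262,000 threshold, so the full £2,040 applies.
Health Coverage Credit: 12% of the £3,600 excess over £258,400 is £432; credit = £9,875 − £432 = £9,443.
Veteran's Credit: £262,000 is below the £269,800 cutoff, so the full £5,475 applies.
Working Family Credit: £262,000 is at or above £97,400, so the credit is £0.
Total: £2,040 + £9,443 + £5,475 + £0 = £16,958.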